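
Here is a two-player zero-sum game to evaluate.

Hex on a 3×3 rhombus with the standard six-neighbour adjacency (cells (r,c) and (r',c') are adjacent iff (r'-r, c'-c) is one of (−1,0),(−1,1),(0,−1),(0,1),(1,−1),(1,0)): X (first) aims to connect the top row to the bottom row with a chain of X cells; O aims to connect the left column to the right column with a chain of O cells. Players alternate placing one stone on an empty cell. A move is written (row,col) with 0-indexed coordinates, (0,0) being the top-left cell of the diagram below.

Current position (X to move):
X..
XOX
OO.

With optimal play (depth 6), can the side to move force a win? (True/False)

X winning at [X../XOX/OO.]: False

p1 X@[X../XOX/OO.]: (0,1)[XX./XOX/OO.]-1* (0,2)[X.X/XOX/OO.]-1 (2,2)[X../XOX/OOX]-1
p2 O@[XX./XOX/OO.]: (0,2)[XXO/XOX/OO.]+1* (2,2)[XX./XOX/OOO]+1
p3 X@[XXO/XOX/OO.] terminal -1; root [X../XOX/OO.] d6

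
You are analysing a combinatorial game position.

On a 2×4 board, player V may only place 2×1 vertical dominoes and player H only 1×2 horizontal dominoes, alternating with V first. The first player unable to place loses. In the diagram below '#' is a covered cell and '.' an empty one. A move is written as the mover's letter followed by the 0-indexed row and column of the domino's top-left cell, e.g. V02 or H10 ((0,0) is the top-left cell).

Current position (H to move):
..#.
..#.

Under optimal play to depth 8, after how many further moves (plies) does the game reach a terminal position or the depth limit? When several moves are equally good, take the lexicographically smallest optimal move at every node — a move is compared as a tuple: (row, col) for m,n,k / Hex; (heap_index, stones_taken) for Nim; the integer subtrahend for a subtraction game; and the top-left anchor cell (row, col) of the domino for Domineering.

ply 1, H at ..#./..#. | H00=+1→###./..#.*; H10=+1→..#./###.
ply 2, V at ###./..#. | V03=-1→####/..##*
ply 3, H at ####/..## | H10=+1→####/####*
ply 4: ####/#### is terminal -1 (V); from ..#./..#. depth 8

PV length from [..#./..#.]: 3 plies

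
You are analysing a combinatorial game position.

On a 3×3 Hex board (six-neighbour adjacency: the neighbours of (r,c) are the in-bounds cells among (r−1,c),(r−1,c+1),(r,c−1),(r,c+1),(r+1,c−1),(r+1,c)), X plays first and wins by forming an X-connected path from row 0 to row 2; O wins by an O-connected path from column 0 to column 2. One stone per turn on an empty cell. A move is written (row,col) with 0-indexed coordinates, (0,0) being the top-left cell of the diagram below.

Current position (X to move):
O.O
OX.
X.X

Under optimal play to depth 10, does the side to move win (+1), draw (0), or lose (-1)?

[O.O/OX./X.X] X move#1: (0,1):+1/OXO/OX./X.X*, (1,2):-1/O.O/OXX/X.X, (2,1):-1/O.O/OX./XXX
[OXO/OX./X.X] end (terminal -1, O#2); searched O.O/OX./X.X to 10

value(O.O/OX./X.X, X) = +1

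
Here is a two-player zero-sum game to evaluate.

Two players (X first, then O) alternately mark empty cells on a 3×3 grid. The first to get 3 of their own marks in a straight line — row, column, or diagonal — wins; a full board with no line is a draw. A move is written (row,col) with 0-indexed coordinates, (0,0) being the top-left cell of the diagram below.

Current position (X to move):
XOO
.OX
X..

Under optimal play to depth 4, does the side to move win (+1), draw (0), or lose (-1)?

value(XOO/.OX/X.., X) = +1

p1 X@[XOO/.OX/X..]: (1,0)[XOO/XOX/X..]+1* (2,1)[XOO/.OX/XX.]+1 (2,2)[XOO/.OX/X.X]-1
p2 O@[XOO/XOX/X..] terminal -1; root [XOO/.OX/X..] d4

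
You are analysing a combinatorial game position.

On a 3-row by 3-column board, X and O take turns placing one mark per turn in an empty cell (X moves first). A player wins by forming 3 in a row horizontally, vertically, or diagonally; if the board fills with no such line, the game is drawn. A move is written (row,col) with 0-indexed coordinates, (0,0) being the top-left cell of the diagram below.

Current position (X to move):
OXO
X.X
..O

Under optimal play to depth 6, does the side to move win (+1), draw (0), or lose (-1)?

value(OXO/X.X/..O, X) = +1

[OXO/X.X/..O] X move#1: (1,1):+1/OXO/XXX/..O*, (2,0):-1/OXO/X.X/X.O, (2,1):-1/OXO/X.X/.XO
[OXO/XXX/..O] end (terminal -1, O#2); searched OXO/X.X/..O to 6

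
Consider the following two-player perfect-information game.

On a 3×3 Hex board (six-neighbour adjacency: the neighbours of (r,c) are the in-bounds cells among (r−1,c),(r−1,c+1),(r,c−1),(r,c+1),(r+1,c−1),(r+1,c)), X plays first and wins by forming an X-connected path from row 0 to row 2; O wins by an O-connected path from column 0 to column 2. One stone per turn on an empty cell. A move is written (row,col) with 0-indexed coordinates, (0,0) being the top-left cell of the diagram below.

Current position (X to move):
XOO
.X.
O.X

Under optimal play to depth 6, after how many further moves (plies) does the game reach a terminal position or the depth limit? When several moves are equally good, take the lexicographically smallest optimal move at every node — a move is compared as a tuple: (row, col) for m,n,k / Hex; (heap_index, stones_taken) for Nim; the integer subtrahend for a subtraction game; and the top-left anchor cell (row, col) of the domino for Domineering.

p1 X@[XOO/.X./O.X]: (1,0)[XOO/XX./O.X]+1* (1,2)[XOO/.XX/O.X]-1 (2,1)[XOO/.X./OXX]-1
p2 O@[XOO/XX./O.X]: (1,2)[XOO/XXO/O.X]-1* (2,1)[XOO/XX./OOX]-1
p3 X@[XOO/XXO/O.X]: (2,1)[XOO/XXO/OXX]+1*
p4 O@[XOO/XXO/OXX] terminal -1; root [XOO/.X./O.X] d6

PV length from [XOO/.X./O.X]: 3 plies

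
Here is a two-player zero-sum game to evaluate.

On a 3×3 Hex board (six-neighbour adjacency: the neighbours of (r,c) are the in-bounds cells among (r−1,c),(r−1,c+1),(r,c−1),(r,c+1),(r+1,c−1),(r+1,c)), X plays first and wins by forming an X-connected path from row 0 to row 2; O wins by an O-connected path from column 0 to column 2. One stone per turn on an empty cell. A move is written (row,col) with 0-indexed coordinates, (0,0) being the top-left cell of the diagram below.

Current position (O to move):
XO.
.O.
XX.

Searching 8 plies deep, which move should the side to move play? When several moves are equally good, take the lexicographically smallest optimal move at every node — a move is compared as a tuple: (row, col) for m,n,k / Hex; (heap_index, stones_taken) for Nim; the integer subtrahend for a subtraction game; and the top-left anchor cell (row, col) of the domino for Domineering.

O's best at [XO./.O./XX.]: (1,0)

ply 1, O at XO./.O./XX. | (0,2)=-1→XOO/.O./XX.; (1,0)=+1→XO./OO./XX.*; (1,2)=-1→XO./.OO/XX.; (2,2)=-1→XO./.O./XXO
ply 2, X at XO./OO./XX. | (0,2)=-1→XOX/OO./XX.*; (1,2)=-1→XO./OOX/XX.; (2,2)=-1→XO./OO./XXX
ply 3, O at XOX/OO./XX. | (1,2)=+1→XOX/OOO/XX.*; (2,2)=-1→XOX/OO./XXO
ply 4: XOX/OOO/XX. is terminal -1 (X); from XO./.O./XX. depth 8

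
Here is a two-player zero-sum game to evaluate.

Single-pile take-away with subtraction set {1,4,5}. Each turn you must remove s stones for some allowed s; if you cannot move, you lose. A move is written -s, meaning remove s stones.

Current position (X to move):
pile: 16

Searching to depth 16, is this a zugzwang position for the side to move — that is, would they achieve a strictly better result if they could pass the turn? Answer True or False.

zugzwang(16, X) = True

p1 X@[16]: -1[15]-1* -4[12]-1 -5[11]-1
p2 O@[15]: -1[14]-1 -4[11]-1 -5[10]+1*
p3 X@[10]: -1[9]-1* -4[6]-1 -5[5]-1
p4 O@[9]: -1[8]+1* -4[5]-1 -5[4]-1
p5 X@[8]: -1[7]-1* -4[4]-1 -5[3]-1
p6 O@[7]: -1[6]-1 -4[3]-1 -5[2]+1*
p7 X@[2]: -1[1]-1*
p8 O@[1]: -1[0]+1*
p9 X@[0] terminal -1; root [16] d16
suppose X passes — search the same position with O to move:
pass> p1 O@[16]: -1[15]-1* -4[12]-1 -5[11]-1
pass> p2 X@[15]: -1[14]-1 -4[11]-1 -5[10]+1*
pass> p3 O@[10]: -1[9]-1* -4[6]-1 -5[5]-1
pass> p4 X@[9]: -1[8]+1* -4[5]-1 -5[4]-1
pass> p5 O@[8]: -1[7]-1* -4[4]-1 -5[3]-1
pass> p6 X@[7]: -1[6]-1 -4[3]-1 -5[2]+1*
pass> p7 O@[2]: -1[1]-1*
pass> p8 X@[1]: -1[0]+1*
pass> p9 O@[0] terminal -1; root [16] d16
for X: play -1, pass +1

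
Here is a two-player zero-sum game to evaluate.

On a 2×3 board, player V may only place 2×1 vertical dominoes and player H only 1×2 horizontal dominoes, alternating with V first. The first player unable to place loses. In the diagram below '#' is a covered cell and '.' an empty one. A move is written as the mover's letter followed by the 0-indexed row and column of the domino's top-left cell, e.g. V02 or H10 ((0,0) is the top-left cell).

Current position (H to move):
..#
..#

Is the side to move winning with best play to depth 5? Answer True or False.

H winning at [..#/..#]: True

[..#/..#] H move#1: H00:+1/###/..#*, H10:+1/..#/###
[###/..#] end (terminal -1, V#2); searched ..#/..# to 5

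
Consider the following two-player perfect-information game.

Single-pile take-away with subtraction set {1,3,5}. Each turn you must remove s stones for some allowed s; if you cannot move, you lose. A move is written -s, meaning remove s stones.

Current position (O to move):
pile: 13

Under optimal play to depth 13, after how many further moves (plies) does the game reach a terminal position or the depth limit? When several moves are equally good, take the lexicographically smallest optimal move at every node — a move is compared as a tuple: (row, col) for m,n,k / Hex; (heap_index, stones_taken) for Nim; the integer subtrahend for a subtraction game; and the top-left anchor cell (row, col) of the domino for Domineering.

[13] O move#1: -1:+1/12*, -3:+1/10, -5:+1/8
[12] X move#2: -1:-1/11*, -3:-1/9, -5:-1/7
[11] O move#3: -1:+1/10*, -3:+1/8, -5:+1/6
[10] X move#4: -1:-1/9*, -3:-1/7, -5:-1/5
[9] O move#5: -1:+1/8*, -3:+1/6, -5:+1/4
[8] X move#6: -1:-1/7*, -3:-1/5, -5:-1/3
[7] O move#7: -1:+1/6*, -3:+1/4, -5:+1/2
[6] X move#8: -1:-1/5*, -3:-1/3, -5:-1/1
[5] O move#9: -1:+1/4*, -3:+1/2, -5:+1/0
[4] X move#10: -1:-1/3*, -3:-1/1
[3] O move#11: -1:+1/2*, -3:+1/0
[2] X move#12: -1:-1/1*
[1] O move#13: -1:+1/0*
[0] end (terminal -1, X#14); searched 13 to 13

PV length from [13]: 13 plies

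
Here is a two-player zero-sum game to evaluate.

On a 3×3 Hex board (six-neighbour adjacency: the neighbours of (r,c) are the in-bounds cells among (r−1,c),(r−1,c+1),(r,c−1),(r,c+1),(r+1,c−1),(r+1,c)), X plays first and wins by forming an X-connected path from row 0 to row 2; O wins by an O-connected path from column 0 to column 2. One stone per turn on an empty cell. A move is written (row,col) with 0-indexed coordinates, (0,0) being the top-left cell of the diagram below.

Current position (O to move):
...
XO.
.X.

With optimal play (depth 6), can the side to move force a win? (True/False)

[.../XO./.X.] O move#1: (0,0):+1/O../XO./.X.*, (0,1):+1/.O./XO./.X., (0,2):-1/..O/XO./.X., (1,2):-1/.../XOO/.X., (2,0):+1/.../XO./OX., (2,2):-1/.../XO./.XO
[O../XO./.X.] X move#2: (0,1):-1/OX./XO./.X.*, (0,2):-1/O.X/XO./.X., (1,2):-1/O../XOX/.X., (2,0):-1/O../XO./XX., (2,2):-1/O../XO./.XX
[OX./XO./.X.] O move#3: (0,2):-1/OXO/XO./.X., (1,2):-1/OX./XOO/.X., (2,0):+1/OX./XO./OX.*, (2,2):-1/OX./XO./.XO
[OX./XO./OX.] X move#4: (0,2):-1/OXX/XO./OX.*, (1,2):-1/OX./XOX/OX., (2,2):-1/OX./XO./OXX
[OXX/XO./OX.] O move#5: (1,2):+1/OXX/XOO/OX.*, (2,2):-1/OXX/XO./OXO
[OXX/XOO/OX.] end (terminal -1, X#6); searched .../XO./.X. to 6

O winning at [.../XO./.X.]: True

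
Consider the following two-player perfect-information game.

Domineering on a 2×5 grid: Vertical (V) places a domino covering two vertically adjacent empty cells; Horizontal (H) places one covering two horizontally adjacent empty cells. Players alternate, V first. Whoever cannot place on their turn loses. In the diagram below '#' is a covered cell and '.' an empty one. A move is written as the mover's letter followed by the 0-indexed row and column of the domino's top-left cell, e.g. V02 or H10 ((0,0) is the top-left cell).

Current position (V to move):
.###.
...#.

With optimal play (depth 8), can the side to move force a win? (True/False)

V winning at [.###./...#.]: True

p1 V@[.###./...#.]: V00[####./#..#.]+1* V04[.####/...##]-1
p2 H@[####./#..#.]: H11[####./####.]-1*
p3 V@[####./####.]: V04[#####/#####]+1*
p4 H@[#####/#####] terminal -1; root [.###./...#.] d8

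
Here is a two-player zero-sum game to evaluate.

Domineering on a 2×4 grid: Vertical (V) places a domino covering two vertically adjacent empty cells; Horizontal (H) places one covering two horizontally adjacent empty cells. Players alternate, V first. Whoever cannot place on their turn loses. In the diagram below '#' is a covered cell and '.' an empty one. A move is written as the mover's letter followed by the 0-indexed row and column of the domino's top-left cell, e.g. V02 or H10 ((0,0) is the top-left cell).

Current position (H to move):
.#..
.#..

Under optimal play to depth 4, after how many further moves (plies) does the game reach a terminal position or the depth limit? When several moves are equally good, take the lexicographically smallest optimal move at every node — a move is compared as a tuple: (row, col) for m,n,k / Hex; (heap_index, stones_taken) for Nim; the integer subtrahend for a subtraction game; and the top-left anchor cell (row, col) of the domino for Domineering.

p1 H@[.#../.#..]: H02[.###/.#..]+1* H12[.#../.###]+1
p2 V@[.###/.#..]: V00[####/##..]-1*
p3 H@[####/##..]: H12[####/####]+1*
p4 V@[####/####] terminal -1; root [.#../.#..] d4

PV length from [.#../.#..]: 3 plies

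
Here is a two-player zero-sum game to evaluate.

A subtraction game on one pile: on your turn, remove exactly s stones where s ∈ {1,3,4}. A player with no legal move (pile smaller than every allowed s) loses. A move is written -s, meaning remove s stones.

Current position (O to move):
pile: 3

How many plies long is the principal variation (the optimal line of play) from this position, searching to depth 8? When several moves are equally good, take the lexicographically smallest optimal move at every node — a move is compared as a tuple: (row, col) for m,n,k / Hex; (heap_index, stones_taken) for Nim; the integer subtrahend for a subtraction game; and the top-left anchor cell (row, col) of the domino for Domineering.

ply 1, O at 3 | -1=+1→2*; -3=+1→0
ply 2, X at 2 | -1=-1→1*
ply 3, O at 1 | -1=+1→0*
ply 4: 0 is terminal -1 (X); from 3 depth 8

PV length from [3]: 3 plies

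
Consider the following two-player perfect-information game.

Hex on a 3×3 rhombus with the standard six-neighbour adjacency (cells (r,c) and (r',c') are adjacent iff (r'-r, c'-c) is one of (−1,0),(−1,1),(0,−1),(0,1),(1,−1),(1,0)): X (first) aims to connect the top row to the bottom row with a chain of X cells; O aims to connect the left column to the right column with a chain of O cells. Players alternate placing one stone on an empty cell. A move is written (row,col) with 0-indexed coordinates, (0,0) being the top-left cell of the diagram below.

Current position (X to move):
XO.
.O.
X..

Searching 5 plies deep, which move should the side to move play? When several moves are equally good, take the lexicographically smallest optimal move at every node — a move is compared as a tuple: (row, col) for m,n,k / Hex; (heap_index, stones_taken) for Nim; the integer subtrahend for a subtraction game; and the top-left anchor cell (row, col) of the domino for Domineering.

ply 1, X at XO./.O./X.. | (0,2)=+1→XOX/.O./X..*; (1,0)=+1→XO./XO./X..; (1,2)=+1→XO./.OX/X..; (2,1)=-1→XO./.O./XX.; (2,2)=-1→XO./.O./X.X
ply 2, O at XOX/.O./X.. | (1,0)=-1→XOX/OO./X..*; (1,2)=-1→XOX/.OO/X..; (2,1)=-1→XOX/.O./XO.; (2,2)=-1→XOX/.O./X.O
ply 3, X at XOX/OO./X.. | (1,2)=+1→XOX/OOX/X..*; (2,1)=-1→XOX/OO./XX.; (2,2)=-1→XOX/OO./X.X
ply 4, O at XOX/OOX/X.. | (2,1)=-1→XOX/OOX/XO.*; (2,2)=-1→XOX/OOX/X.O
ply 5, X at XOX/OOX/XO. | (2,2)=+1→XOX/OOX/XOX*
ply 6: XOX/OOX/XOX is terminal -1 (O); from XO./.O./X.. depth 5

X's best at [XO./.O./X..]: (0,2)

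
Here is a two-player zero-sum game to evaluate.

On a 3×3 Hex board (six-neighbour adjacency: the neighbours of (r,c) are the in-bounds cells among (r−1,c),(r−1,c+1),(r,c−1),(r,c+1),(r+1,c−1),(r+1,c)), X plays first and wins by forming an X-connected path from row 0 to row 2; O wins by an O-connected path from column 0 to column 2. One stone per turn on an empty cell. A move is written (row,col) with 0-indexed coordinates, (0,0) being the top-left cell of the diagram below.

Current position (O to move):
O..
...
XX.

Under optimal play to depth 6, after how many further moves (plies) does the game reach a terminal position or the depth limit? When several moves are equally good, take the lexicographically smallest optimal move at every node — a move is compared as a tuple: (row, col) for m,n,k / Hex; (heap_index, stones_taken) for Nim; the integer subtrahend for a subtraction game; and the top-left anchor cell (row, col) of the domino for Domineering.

PV length from [O../.../XX.]: 5 plies

[O../.../XX.] O move#1: (0,1):-1/OO./.../XX., (0,2):-1/O.O/.../XX., (1,0):-1/O../O../XX., (1,1):+1/O../.O./XX.*, (1,2):-1/O../..O/XX., (2,2):-1/O../.../XXO
[O../.O./XX.] X move#2: (0,1):-1/OX./.O./XX.*, (0,2):-1/O.X/.O./XX., (1,0):-1/O../XO./XX., (1,2):-1/O../.OX/XX., (2,2):-1/O../.O./XXX
[OX./.O./XX.] O move#3: (0,2):-1/OXO/.O./XX., (1,0):+1/OX./OO./XX.*, (1,2):-1/OX./.OO/XX., (2,2):-1/OX./.O./XXO
[OX./OO./XX.] X move#4: (0,2):-1/OXX/OO./XX.*, (1,2):-1/OX./OOX/XX., (2,2):-1/OX./OO./XXX
[OXX/OO./XX.] O move#5: (1,2):+1/OXX/OOO/XX.*, (2,2):-1/OXX/OO./XXO
[OXX/OOO/XX.] end (terminal -1, X#6); searched O../.../XX. to 6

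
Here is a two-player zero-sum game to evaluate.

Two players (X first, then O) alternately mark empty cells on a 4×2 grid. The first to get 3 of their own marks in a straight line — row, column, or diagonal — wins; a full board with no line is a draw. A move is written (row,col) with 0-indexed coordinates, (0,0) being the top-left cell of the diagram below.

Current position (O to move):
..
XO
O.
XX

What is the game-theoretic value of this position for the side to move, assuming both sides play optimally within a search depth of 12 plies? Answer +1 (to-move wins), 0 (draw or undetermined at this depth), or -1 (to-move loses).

ply 1, O at ../XO/O./XX | (0,0)=+0→O./XO/O./XX*; (0,1)=+0→.O/XO/O./XX; (2,1)=+0→../XO/OO/XX
ply 2, X at O./XO/O./XX | (0,1)=+0→OX/XO/O./XX*; (2,1)=+0→O./XO/OX/XX
ply 3, O at OX/XO/O./XX | (2,1)=+0→OX/XO/OO/XX*
ply 4: OX/XO/OO/XX is terminal +0 (X); from ../XO/O./XX depth 12

value(../XO/O./XX, O) = 0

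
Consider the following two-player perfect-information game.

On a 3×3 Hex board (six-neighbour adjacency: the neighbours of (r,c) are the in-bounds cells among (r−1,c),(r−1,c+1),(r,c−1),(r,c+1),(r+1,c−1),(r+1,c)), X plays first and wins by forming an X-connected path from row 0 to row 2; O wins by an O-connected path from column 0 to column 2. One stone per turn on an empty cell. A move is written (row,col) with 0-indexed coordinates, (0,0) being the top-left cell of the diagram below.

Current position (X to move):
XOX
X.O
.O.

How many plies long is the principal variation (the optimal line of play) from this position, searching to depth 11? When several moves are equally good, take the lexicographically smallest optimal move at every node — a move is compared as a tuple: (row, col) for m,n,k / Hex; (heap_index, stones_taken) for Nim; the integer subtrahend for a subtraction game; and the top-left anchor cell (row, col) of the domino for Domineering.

PV length from [XOX/X.O/.O.]: 1 ply

ply 1, X at XOX/X.O/.O. | (1,1)=-1→XOX/XXO/.O.; (2,0)=+1→XOX/X.O/XO.*; (2,2)=-1→XOX/X.O/.OX
ply 2: XOX/X.O/XO. is terminal -1 (O); from XOX/X.O/.O. depth 11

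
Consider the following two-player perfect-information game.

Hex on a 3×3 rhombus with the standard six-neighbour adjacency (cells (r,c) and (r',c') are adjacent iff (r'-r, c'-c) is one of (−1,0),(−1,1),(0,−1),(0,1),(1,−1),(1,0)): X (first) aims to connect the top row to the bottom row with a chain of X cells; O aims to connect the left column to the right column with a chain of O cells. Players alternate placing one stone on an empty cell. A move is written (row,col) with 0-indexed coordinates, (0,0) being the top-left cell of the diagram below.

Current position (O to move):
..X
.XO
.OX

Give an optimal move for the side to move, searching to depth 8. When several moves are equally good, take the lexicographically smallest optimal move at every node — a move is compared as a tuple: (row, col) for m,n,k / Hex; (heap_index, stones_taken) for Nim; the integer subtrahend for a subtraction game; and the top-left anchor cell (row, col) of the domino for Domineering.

O's best at [..X/.XO/.OX]: (2,0)

[..X/.XO/.OX] O move#1: (0,0):-1/O.X/.XO/.OX, (0,1):-1/.OX/.XO/.OX, (1,0):-1/..X/OXO/.OX, (2,0):+1/..X/.XO/OOX*
[..X/.XO/OOX] end (terminal -1, X#2); searched ..X/.XO/.OX to 8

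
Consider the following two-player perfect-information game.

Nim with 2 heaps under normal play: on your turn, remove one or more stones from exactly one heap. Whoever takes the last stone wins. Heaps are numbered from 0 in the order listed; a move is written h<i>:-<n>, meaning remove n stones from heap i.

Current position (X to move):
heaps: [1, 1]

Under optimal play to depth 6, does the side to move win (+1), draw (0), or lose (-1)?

[(1,1)] X move#1: h0:-1:-1/(0,1)*, h1:-1:-1/(1,0)
[(0,1)] O move#2: h1:-1:+1/(0,0)*
[(0,0)] end (terminal -1, X#3); searched (1,1) to 6

value((1,1), X) = -1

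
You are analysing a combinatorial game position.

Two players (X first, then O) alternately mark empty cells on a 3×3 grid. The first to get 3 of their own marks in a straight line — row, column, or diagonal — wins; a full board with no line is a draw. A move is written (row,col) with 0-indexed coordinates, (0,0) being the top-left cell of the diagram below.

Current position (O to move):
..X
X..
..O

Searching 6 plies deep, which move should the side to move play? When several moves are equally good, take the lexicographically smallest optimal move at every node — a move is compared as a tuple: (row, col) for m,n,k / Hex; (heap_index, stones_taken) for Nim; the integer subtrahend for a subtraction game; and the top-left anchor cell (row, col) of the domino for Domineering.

p1 O@[..X/X../..O]: (0,0)[O.X/X../..O]-1 (0,1)[.OX/X../..O]-1 (1,1)[..X/XO./..O]-1 (1,2)[..X/X.O/..O]-1 (2,0)[..X/X../O.O]+0* (2,1)[..X/X../.OO]-1
p2 X@[..X/X../O.O]: (0,0)[X.X/X../O.O]-1 (0,1)[.XX/X../O.O]-1 (1,1)[..X/XX./O.O]-1 (1,2)[..X/X.X/O.O]-1 (2,1)[..X/X../OXO]+0*
p3 O@[..X/X../OXO]: (0,0)[O.X/X../OXO]-1 (0,1)[.OX/X../OXO]+0* (1,1)[..X/XO./OXO]+0 (1,2)[..X/X.O/OXO]-1
p4 X@[.OX/X../OXO]: (0,0)[XOX/X../OXO]+0* (1,1)[.OX/XX./OXO]+0 (1,2)[.OX/X.X/OXO]+0
p5 O@[XOX/X../OXO]: (1,1)[XOX/XO./OXO]+0* (1,2)[XOX/X.O/OXO]+0
p6 X@[XOX/XO./OXO]: (1,2)[XOX/XOX/OXO]+0*
p7 O@[XOX/XOX/OXO] terminal +0; root [..X/X../..O] d6

O's best at [..X/X../..O]: (2,0)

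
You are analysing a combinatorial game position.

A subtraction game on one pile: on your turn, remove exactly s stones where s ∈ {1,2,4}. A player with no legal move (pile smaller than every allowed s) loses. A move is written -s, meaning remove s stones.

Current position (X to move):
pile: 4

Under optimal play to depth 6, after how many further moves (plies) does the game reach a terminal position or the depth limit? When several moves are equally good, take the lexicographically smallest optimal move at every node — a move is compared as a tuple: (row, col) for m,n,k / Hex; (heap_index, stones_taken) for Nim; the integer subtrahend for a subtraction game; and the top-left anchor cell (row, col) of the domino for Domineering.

PV length from [4]: 3 plies

p1 X@[4]: -1[3]+1* -2[2]-1 -4[0]+1
p2 O@[3]: -1[2]-1* -2[1]-1
p3 X@[2]: -1[1]-1 -2[0]+1*
p4 O@[0] terminal -1; root [4] d6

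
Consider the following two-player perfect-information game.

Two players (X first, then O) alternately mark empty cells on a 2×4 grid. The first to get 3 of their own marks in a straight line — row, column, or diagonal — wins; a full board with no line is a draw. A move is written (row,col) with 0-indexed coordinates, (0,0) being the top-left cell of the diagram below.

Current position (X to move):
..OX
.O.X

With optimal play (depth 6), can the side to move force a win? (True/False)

X winning at [..OX/.O.X]: False

[..OX/.O.X] X move#1: (0,0):+0/X.OX/.O.X*, (0,1):+0/.XOX/.O.X, (1,0):+0/..OX/XO.X, (1,2):+0/..OX/.OXX
[X.OX/.O.X] O move#2: (0,1):+0/XOOX/.O.X*, (1,0):+0/X.OX/OO.X, (1,2):+0/X.OX/.OOX
[XOOX/.O.X] X move#3: (1,0):+0/XOOX/XO.X*, (1,2):+0/XOOX/.OXX
[XOOX/XO.X] O move#4: (1,2):+0/XOOX/XOOX*
[XOOX/XOOX] end (terminal +0, X#5); searched ..OX/.O.X to 6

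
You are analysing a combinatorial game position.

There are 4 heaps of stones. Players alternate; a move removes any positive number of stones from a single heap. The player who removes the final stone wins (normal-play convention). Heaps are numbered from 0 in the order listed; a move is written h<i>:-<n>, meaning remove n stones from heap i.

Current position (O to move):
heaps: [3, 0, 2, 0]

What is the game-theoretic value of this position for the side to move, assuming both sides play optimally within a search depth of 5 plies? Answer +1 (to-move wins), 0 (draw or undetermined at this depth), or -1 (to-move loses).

ply 1, O at (3,0,2,0) | h0:-1=+1→(2,0,2,0)*; h0:-2=-1→(1,0,2,0); h0:-3=-1→(0,0,2,0); h2:-1=-1→(3,0,1,0); h2:-2=-1→(3,0,0,0)
ply 2, X at (2,0,2,0) | h0:-1=-1→(1,0,2,0)*; h0:-2=-1→(0,0,2,0); h2:-1=-1→(2,0,1,0); h2:-2=-1→(2,0,0,0)
ply 3, O at (1,0,2,0) | h0:-1=-1→(0,0,2,0); h2:-1=+1→(1,0,1,0)*; h2:-2=-1→(1,0,0,0)
ply 4, X at (1,0,1,0) | h0:-1=-1→(0,0,1,0)*; h2:-1=-1→(1,0,0,0)
ply 5, O at (0,0,1,0) | h2:-1=+1→(0,0,0,0)*
ply 6: (0,0,0,0) is terminal -1 (X); from (3,0,2,0) depth 5

value((3,0,2,0), O) = +1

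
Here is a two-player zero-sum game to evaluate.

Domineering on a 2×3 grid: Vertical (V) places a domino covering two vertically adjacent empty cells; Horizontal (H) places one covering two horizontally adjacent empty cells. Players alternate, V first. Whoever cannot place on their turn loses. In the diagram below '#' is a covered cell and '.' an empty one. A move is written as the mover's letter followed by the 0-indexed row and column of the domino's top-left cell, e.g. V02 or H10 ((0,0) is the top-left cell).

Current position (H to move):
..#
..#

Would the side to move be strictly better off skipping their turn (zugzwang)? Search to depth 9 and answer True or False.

[..#/..#] H move#1: H00:+1/###/..#*, H10:+1/..#/###
[###/..#] end (terminal -1, V#2); searched ..#/..# to 9
suppose H passes — search the same position with V to move:
pass> [..#/..#] V move#1: V00:+1/#.#/#.#*, V01:+1/.##/.##
pass> [#.#/#.#] end (terminal -1, H#2); searched ..#/..# to 9
for H: play +1, pass -1

zugzwang(..#/..#, H) = False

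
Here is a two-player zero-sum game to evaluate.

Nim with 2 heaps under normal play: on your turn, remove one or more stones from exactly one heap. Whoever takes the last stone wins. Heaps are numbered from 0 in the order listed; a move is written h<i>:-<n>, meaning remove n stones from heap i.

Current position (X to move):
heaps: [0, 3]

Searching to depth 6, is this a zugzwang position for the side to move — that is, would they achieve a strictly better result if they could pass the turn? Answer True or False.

zugzwang((0,3), X) = False

ply 1, X at (0,3) | h1:-1=-1→(0,2); h1:-2=-1→(0,1); h1:-3=+1→(0,0)*
ply 2: (0,0) is terminal -1 (O); from (0,3) depth 6
pass branch (O moves first from the same position):
  | ply 1, O at (0,3) | h1:-1=-1→(0,2); h1:-2=-1→(0,1); h1:-3=+1→(0,0)*
  | ply 2: (0,0) is terminal -1 (X); from (0,3) depth 6
X moving scores +1; X passing scores -1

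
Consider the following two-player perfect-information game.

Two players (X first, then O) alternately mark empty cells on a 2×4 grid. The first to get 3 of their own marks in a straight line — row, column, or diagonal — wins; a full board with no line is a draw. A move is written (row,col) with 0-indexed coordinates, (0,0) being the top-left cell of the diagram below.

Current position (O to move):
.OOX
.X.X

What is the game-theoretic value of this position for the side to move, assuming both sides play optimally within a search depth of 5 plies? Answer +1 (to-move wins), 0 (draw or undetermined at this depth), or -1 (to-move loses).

ply 1, O at .OOX/.X.X | (0,0)=+1→OOOX/.X.X*; (1,0)=-1→.OOX/OX.X; (1,2)=+0→.OOX/.XOX
ply 2: OOOX/.X.X is terminal -1 (X); from .OOX/.X.X depth 5

value(.OOX/.X.X, O) = +1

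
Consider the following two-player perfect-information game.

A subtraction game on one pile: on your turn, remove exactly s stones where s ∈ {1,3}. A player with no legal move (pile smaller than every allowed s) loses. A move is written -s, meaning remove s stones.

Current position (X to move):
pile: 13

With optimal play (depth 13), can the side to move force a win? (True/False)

X winning at [13]: True

p1 X@[13]: -1[12]+1* -3[10]+1
p2 O@[12]: -1[11]-1* -3[9]-1
p3 X@[11]: -1[10]+1* -3[8]+1
p4 O@[10]: -1[9]-1* -3[7]-1
p5 X@[9]: -1[8]+1* -3[6]+1
p6 O@[8]: -1[7]-1* -3[5]-1
p7 X@[7]: -1[6]+1* -3[4]+1
p8 O@[6]: -1[5]-1* -3[3]-1
p9 X@[5]: -1[4]+1* -3[2]+1
p10 O@[4]: -1[3]-1* -3[1]-1
p11 X@[3]: -1[2]+1* -3[0]+1
p12 O@[2]: -1[1]-1*
p13 X@[1]: -1[0]+1*
p14 O@[0] terminal -1; root [13] d13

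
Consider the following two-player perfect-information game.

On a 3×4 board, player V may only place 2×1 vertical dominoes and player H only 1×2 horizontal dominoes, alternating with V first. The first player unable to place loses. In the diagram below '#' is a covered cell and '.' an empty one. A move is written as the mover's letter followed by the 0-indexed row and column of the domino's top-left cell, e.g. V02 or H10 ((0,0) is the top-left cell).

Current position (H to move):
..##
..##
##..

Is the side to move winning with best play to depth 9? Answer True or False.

p1 H@[..##/..##/##..]: H00[####/..##/##..]+1* H10[..##/####/##..]+1 H22[..##/..##/####]-1
p2 V@[####/..##/##..] terminal -1; root [..##/..##/##..] d9

H winning at [..##/..##/##..]: True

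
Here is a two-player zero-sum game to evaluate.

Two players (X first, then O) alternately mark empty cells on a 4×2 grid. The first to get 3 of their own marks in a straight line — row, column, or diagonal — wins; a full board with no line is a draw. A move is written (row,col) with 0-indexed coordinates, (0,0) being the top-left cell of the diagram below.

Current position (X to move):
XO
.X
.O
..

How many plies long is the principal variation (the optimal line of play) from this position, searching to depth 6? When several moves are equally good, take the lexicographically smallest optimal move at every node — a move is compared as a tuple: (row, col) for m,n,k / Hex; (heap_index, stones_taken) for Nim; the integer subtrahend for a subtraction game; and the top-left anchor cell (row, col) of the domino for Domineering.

[XO/.X/.O/..] X move#1: (1,0):+0/XO/XX/.O/..*, (2,0):+0/XO/.X/XO/.., (3,0):+0/XO/.X/.O/X., (3,1):+0/XO/.X/.O/.X
[XO/XX/.O/..] O move#2: (2,0):+0/XO/XX/OO/..*, (3,0):-1/XO/XX/.O/O., (3,1):-1/XO/XX/.O/.O
[XO/XX/OO/..] X move#3: (3,0):+0/XO/XX/OO/X.*, (3,1):+0/XO/XX/OO/.X
[XO/XX/OO/X.] O move#4: (3,1):+0/XO/XX/OO/XO*
[XO/XX/OO/XO] end (terminal +0, X#5); searched XO/.X/.O/.. to 6

PV length from [XO/.X/.O/..]: 4 plies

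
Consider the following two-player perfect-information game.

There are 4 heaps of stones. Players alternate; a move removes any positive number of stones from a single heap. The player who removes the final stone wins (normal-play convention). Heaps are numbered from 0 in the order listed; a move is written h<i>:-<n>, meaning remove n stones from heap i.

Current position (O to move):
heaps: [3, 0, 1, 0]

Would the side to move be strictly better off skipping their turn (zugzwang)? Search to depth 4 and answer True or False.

[(3,0,1,0)] O move#1: h0:-1:-1/(2,0,1,0), h0:-2:+1/(1,0,1,0)*, h0:-3:-1/(0,0,1,0), h2:-1:-1/(3,0,0,0)
[(1,0,1,0)] X move#2: h0:-1:-1/(0,0,1,0)*, h2:-1:-1/(1,0,0,0)
[(0,0,1,0)] O move#3: h2:-1:+1/(0,0,0,0)*
[(0,0,0,0)] end (terminal -1, X#4); searched (3,0,1,0) to 4
pass branch (X moves first from the same position):
  | [(3,0,1,0)] X move#1: h0:-1:-1/(2,0,1,0), h0:-2:+1/(1,0,1,0)*, h0:-3:-1/(0,0,1,0), h2:-1:-1/(3,0,0,0)
  | [(1,0,1,0)] O move#2: h0:-1:-1/(0,0,1,0)*, h2:-1:-1/(1,0,0,0)
  | [(0,0,1,0)] X move#3: h2:-1:+1/(0,0,0,0)*
  | [(0,0,0,0)] end (terminal -1, O#4); searched (3,0,1,0) to 4
O moving scores +1; O passing scores -1

zugzwang((3,0,1,0), O) = False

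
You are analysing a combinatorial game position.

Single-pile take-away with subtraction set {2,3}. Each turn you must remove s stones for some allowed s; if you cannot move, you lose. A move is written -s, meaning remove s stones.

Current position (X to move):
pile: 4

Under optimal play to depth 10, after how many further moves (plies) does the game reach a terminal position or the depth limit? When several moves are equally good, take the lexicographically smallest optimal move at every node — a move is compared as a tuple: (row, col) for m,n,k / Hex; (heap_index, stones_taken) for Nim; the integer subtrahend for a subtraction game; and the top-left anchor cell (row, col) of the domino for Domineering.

PV length from [4]: 1 ply

ply 1, X at 4 | -2=-1→2; -3=+1→1*
ply 2: 1 is terminal -1 (O); from 4 depth 10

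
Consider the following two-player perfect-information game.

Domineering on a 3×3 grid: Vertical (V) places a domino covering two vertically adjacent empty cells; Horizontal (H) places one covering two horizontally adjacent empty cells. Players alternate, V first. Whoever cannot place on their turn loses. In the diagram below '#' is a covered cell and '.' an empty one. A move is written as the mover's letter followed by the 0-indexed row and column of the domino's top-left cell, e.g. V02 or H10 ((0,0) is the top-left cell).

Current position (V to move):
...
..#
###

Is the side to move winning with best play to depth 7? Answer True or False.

[.../..#/###] V move#1: V00:-1/#../#.#/###, V01:+1/.#./.##/###*
[.#./.##/###] end (terminal -1, H#2); searched .../..#/### to 7

V winning at [.../..#/###]: True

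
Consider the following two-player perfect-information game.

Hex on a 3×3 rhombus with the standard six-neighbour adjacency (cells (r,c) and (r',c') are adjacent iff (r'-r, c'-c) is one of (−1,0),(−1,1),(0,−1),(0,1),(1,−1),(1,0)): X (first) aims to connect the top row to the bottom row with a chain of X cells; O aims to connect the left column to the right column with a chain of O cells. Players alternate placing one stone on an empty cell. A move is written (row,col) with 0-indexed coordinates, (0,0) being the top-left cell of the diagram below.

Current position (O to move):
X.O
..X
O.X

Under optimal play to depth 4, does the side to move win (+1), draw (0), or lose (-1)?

[X.O/..X/O.X] O move#1: (0,1):+1/XOO/..X/O.X*, (1,0):+1/X.O/O.X/O.X, (1,1):+1/X.O/.OX/O.X, (2,1):-1/X.O/..X/OOX
[XOO/..X/O.X] X move#2: (1,0):-1/XOO/X.X/O.X*, (1,1):-1/XOO/.XX/O.X, (2,1):-1/XOO/..X/OXX
[XOO/X.X/O.X] O move#3: (1,1):+1/XOO/XOX/O.X*, (2,1):-1/XOO/X.X/OOX
[XOO/XOX/O.X] end (terminal -1, X#4); searched X.O/..X/O.X to 4

value(X.O/..X/O.X, O) = +1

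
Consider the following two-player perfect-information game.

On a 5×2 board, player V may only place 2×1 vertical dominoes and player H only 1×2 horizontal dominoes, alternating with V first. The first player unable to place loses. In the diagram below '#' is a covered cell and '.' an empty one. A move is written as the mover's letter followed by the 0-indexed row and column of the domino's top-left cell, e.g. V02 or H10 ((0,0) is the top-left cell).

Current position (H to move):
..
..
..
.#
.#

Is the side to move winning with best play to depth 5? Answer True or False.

H winning at [../../../.#/.#]: True

[../../../.#/.#] H move#1: H00:-1/##/../../.#/.#, H10:+1/../##/../.#/.#*, H20:-1/../../##/.#/.#
[../##/../.#/.#] V move#2: V20:-1/../##/#./##/.#*, V30:-1/../##/../##/##
[../##/#./##/.#] H move#3: H00:+1/##/##/#./##/.#*
[##/##/#./##/.#] end (terminal -1, V#4); searched ../../../.#/.# to 5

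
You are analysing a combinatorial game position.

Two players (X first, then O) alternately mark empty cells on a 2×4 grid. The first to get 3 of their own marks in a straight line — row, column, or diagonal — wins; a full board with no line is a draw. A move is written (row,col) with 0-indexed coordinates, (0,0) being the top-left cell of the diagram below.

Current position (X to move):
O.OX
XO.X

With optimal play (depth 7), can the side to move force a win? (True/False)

p1 X@[O.OX/XO.X]: (0,1)[OXOX/XO.X]+0* (1,2)[O.OX/XOXX]-1
p2 O@[OXOX/XO.X]: (1,2)[OXOX/XOOX]+0*
p3 X@[OXOX/XOOX] terminal +0; root [O.OX/XO.X] d7

X winning at [O.OX/XO.X]: False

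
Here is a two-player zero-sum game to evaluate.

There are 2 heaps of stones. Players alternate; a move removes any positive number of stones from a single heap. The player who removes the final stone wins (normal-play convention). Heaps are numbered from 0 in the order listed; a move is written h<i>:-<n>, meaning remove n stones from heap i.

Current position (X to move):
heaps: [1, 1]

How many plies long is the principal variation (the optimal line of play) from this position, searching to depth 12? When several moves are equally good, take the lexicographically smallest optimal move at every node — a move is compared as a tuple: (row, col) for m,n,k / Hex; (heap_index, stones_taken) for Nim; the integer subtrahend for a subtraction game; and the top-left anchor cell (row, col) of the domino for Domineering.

PV length from [(1,1)]: 2 plies

ply 1, X at (1,1) | h0:-1=-1→(0,1)*; h1:-1=-1→(1,0)
ply 2, O at (0,1) | h1:-1=+1→(0,0)*
ply 3: (0,0) is terminal -1 (X); from (1,1) depth 12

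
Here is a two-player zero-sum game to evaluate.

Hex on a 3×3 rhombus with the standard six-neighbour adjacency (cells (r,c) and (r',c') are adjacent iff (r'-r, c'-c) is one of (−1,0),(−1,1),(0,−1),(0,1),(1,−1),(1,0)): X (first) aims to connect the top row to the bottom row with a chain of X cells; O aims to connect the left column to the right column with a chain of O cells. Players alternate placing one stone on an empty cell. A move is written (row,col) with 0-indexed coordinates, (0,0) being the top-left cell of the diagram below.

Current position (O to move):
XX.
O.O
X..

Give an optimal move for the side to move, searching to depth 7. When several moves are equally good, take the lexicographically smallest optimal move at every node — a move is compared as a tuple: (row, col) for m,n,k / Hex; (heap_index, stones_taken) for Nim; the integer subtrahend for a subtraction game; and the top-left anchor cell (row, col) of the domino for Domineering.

O's best at [XX./O.O/X..]: (1,1)

ply 1, O at XX./O.O/X.. | (0,2)=-1→XXO/O.O/X..; (1,1)=+1→XX./OOO/X..*; (2,1)=-1→XX./O.O/XO.; (2,2)=-1→XX./O.O/X.O
ply 2: XX./OOO/X.. is terminal -1 (X); from XX./O.O/X.. depth 7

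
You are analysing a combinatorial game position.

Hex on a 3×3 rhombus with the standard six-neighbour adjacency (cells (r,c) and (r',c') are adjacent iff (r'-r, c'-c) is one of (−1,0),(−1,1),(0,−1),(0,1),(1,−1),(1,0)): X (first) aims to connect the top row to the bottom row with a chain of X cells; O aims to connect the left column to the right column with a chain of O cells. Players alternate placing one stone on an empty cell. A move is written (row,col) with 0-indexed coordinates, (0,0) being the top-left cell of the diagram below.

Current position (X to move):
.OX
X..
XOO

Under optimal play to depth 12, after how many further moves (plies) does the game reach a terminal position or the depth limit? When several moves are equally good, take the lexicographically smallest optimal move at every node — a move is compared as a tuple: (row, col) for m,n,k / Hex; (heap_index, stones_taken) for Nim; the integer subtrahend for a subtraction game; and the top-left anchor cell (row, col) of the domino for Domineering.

PV length from [.OX/X../XOO]: 1 ply

ply 1, X at .OX/X../XOO | (0,0)=+1→XOX/X../XOO*; (1,1)=+1→.OX/XX./XOO; (1,2)=+1→.OX/X.X/XOO
ply 2: XOX/X../XOO is terminal -1 (O); from .OX/X../XOO depth 12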